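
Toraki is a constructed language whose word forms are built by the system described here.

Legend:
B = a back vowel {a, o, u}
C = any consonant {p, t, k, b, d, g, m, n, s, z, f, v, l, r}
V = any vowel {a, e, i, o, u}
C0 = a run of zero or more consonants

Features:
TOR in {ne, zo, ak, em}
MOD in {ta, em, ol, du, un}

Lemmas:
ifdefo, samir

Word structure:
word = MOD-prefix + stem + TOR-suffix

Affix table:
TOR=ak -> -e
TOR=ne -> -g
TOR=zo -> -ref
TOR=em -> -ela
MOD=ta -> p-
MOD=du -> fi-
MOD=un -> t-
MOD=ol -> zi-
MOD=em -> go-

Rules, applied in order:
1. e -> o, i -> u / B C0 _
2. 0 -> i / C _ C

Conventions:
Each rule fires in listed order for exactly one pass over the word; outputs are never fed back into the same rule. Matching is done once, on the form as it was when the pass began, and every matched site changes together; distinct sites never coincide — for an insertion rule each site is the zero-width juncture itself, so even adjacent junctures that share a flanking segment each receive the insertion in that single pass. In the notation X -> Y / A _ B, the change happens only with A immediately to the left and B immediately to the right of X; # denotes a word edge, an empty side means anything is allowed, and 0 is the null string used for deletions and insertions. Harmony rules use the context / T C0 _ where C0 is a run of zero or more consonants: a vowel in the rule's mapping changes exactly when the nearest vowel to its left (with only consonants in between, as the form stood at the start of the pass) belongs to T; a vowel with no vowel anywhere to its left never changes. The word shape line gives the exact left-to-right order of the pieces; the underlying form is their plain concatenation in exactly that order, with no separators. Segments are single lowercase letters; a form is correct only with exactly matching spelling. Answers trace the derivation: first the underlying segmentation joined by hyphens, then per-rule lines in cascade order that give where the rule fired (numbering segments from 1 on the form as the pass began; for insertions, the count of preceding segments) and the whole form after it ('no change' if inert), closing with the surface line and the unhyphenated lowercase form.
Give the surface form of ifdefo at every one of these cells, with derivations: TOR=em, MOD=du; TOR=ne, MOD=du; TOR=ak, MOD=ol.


cell TOR=em, MOD=du:
underlying: fi-ifdefo-ela
1. e -> o, i -> u / B C0 _: fires at position(s) 9: fiifdefoola
2. 0 -> i / C _ C: inserts after position(s) 4: fiifidefoola
surface: fiifidefoola

cell TOR=ne, MOD=du:
underlying: fi-ifdefo-g
1. e -> o, i -> u / B C0 _: no change
2. 0 -> i / C _ C: inserts after position(s) 4: fiifidefog
surface: fiifidefog

cell TOR=ak, MOD=ol:
underlying: zi-ifdefo-e
1. e -> o, i -> u / B C0 _: fires at position(s) 9: ziifdefoo
2. 0 -> i / C _ C: inserts after position(s) 4: ziifidefoo
surface: ziifidefoo


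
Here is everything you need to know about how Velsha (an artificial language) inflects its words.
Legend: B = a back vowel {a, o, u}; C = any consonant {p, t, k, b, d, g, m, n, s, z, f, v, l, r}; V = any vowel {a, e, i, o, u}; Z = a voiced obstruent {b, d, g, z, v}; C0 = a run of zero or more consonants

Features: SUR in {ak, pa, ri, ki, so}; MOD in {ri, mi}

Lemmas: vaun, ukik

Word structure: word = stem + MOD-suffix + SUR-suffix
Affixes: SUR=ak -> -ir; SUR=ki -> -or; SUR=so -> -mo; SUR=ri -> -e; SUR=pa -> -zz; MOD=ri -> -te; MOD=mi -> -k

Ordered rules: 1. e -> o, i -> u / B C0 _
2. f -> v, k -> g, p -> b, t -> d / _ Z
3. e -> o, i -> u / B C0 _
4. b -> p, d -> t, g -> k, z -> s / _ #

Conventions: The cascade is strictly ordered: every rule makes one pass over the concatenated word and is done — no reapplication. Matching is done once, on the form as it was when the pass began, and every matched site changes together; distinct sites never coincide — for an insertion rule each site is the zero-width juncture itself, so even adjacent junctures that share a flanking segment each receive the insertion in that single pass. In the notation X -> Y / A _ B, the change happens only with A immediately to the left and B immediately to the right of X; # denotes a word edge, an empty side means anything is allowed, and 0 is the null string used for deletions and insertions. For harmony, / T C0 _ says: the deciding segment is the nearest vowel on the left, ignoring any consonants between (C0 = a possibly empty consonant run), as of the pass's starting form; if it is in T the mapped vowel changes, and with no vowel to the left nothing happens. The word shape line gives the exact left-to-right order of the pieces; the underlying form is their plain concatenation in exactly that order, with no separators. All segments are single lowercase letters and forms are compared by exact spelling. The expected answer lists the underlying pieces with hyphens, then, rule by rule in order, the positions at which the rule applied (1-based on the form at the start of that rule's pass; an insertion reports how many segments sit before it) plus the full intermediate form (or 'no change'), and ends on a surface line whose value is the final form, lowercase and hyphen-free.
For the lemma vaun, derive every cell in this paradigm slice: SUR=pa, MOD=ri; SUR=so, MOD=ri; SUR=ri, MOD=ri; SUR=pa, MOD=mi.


cell SUR=pa, MOD=ri:
underlying: vaun-te-zz
1. e -> o, i -> u / B C0 _: fires at position(s) 6: vauntozz
2. f -> v, k -> g, p -> b, t -> d / _ Z: no change
3. e -> o, i -> u / B C0 _: no change
4. b -> p, d -> t, g -> k, z -> s / _ #: fires at position(s) 8: vauntozs
surface: vauntozs

cell SUR=so, MOD=ri:
underlying: vaun-te-mo
1. e -> o, i -> u / B C0 _: fires at position(s) 6: vauntomo
2. f -> v, k -> g, p -> b, t -> d / _ Z: no change
3. e -> o, i -> u / B C0 _: no change
4. b -> p, d -> t, g -> k, z -> s / _ #: no change
surface: vauntomo

cell SUR=ri, MOD=ri:
underlying: vaun-te-e
1. e -> o, i -> u / B C0 _: fires at position(s) 6: vauntoe
2. f -> v, k -> g, p -> b, t -> d / _ Z: no change
3. e -> o, i -> u / B C0 _: fires at position(s) 7: vauntoo
4. b -> p, d -> t, g -> k, z -> s / _ #: no change
surface: vauntoo

cell SUR=pa, MOD=mi:
underlying: vaun-k-zz
1. e -> o, i -> u / B C0 _: no change
2. f -> v, k -> g, p -> b, t -> d / _ Z: fires at position(s) 5: vaungzz
3. e -> o, i -> u / B C0 _: no change
4. b -> p, d -> t, g -> k, z -> s / _ #: fires at position(s) 7: vaungzs
surface: vaungzs


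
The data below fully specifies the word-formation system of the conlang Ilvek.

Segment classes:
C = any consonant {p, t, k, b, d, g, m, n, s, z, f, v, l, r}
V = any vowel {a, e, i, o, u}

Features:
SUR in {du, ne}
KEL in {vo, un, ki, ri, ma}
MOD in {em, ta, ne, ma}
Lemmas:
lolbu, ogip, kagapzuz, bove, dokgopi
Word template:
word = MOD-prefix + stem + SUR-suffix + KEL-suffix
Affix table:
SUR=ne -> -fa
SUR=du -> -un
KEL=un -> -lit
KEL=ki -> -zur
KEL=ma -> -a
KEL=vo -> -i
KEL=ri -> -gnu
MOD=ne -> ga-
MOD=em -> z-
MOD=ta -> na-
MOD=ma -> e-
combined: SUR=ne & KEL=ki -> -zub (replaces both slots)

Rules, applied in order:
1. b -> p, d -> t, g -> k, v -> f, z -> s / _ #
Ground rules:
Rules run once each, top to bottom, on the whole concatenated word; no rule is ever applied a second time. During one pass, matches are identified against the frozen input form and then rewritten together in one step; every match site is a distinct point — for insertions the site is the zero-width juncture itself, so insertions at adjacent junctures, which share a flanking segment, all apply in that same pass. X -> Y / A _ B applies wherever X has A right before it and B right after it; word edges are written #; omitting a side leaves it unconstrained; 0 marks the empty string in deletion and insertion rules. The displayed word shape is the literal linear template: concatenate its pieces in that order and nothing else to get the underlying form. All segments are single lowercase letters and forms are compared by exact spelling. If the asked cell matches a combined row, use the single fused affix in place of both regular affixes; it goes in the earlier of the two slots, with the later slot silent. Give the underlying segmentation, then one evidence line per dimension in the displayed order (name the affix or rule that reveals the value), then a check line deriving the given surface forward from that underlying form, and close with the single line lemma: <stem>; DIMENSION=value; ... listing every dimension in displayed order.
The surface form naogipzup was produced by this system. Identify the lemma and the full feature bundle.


underlying: na-ogip-zub
SUR=ne - signalled by the combined affix row
KEL=ki - signalled by the combined affix row
MOD=ta - signalled by the affix na-
check: naogipzub -> naogipzup
lemma: ogip; SUR=ne; KEL=ki; MOD=ta


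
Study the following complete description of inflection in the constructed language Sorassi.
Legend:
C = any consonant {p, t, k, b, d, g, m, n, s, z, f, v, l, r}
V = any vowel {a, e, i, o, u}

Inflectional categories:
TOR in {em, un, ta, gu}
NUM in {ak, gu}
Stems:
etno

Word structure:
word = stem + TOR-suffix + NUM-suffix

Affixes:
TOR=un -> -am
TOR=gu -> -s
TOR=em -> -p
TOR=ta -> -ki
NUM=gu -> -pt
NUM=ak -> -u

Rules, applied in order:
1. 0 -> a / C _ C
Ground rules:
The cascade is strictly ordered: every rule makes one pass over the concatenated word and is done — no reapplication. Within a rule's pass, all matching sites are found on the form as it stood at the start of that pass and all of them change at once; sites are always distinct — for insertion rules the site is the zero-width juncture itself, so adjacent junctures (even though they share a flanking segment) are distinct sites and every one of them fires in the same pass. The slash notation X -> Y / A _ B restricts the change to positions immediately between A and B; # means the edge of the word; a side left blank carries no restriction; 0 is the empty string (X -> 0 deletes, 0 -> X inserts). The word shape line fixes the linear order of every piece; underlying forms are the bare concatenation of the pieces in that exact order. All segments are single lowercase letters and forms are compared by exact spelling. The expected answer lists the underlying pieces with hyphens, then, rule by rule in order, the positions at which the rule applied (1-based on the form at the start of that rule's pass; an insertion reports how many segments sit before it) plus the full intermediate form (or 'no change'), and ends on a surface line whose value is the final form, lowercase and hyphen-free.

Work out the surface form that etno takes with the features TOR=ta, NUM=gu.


underlying: etno-ki-pt
1. 0 -> a / C _ C: inserts after position(s) 2, 7: etanokipat
surface: etanokipat


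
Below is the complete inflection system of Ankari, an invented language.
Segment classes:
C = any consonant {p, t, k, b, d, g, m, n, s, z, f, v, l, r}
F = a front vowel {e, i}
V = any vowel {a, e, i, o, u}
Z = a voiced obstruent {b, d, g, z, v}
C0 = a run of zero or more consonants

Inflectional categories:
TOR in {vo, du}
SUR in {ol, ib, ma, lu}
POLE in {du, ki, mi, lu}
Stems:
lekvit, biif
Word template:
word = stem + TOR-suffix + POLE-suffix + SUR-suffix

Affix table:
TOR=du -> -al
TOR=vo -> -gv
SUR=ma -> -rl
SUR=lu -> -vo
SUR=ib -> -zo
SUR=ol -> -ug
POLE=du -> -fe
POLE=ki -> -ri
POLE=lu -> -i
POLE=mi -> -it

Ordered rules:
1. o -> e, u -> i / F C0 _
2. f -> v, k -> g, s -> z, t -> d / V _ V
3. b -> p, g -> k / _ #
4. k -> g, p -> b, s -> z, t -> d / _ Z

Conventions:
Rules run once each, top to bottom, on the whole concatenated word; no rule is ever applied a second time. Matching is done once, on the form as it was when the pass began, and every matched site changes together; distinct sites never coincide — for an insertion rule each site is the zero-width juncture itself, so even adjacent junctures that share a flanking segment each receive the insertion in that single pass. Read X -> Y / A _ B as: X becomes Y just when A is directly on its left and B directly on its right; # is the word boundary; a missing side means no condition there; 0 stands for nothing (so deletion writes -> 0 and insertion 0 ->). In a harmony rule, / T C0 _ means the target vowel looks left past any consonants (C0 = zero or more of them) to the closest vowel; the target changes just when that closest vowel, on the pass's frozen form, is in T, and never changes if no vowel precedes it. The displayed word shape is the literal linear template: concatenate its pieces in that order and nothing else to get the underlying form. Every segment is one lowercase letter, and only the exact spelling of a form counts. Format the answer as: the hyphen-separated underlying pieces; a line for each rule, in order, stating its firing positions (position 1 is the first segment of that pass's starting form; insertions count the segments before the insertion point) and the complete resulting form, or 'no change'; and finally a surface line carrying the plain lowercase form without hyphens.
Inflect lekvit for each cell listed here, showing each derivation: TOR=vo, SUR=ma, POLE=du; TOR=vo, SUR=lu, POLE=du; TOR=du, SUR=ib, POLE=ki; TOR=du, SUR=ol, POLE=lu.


cell TOR=vo, SUR=ma, POLE=du:
underlying: lekvit-gv-fe-rl
1. o -> e, u -> i / F C0 _: no change
2. f -> v, k -> g, s -> z, t -> d / V _ V: no change
3. b -> p, g -> k / _ #: no change
4. k -> g, p -> b, s -> z, t -> d / _ Z: fires at position(s) 3, 6: legvidgvferl
surface: legvidgvferl

cell TOR=vo, SUR=lu, POLE=du:
underlying: lekvit-gv-fe-vo
1. o -> e, u -> i / F C0 _: fires at position(s) 12: lekvitgvfeve
2. f -> v, k -> g, s -> z, t -> d / V _ V: no change
3. b -> p, g -> k / _ #: no change
4. k -> g, p -> b, s -> z, t -> d / _ Z: fires at position(s) 3, 6: legvidgvfeve
surface: legvidgvfeve

cell TOR=du, SUR=ib, POLE=ki:
underlying: lekvit-al-ri-zo
1. o -> e, u -> i / F C0 _: fires at position(s) 12: lekvitalrize
2. f -> v, k -> g, s -> z, t -> d / V _ V: fires at position(s) 6: lekvidalrize
3. b -> p, g -> k / _ #: no change
4. k -> g, p -> b, s -> z, t -> d / _ Z: fires at position(s) 3: legvidalrize
surface: legvidalrize

cell TOR=du, SUR=ol, POLE=lu:
underlying: lekvit-al-i-ug
1. o -> e, u -> i / F C0 _: fires at position(s) 10: lekvitaliig
2. f -> v, k -> g, s -> z, t -> d / V _ V: fires at position(s) 6: lekvidaliig
3. b -> p, g -> k / _ #: fires at position(s) 11: lekvidaliik
4. k -> g, p -> b, s -> z, t -> d / _ Z: fires at position(s) 3: legvidaliik
surface: legvidaliik


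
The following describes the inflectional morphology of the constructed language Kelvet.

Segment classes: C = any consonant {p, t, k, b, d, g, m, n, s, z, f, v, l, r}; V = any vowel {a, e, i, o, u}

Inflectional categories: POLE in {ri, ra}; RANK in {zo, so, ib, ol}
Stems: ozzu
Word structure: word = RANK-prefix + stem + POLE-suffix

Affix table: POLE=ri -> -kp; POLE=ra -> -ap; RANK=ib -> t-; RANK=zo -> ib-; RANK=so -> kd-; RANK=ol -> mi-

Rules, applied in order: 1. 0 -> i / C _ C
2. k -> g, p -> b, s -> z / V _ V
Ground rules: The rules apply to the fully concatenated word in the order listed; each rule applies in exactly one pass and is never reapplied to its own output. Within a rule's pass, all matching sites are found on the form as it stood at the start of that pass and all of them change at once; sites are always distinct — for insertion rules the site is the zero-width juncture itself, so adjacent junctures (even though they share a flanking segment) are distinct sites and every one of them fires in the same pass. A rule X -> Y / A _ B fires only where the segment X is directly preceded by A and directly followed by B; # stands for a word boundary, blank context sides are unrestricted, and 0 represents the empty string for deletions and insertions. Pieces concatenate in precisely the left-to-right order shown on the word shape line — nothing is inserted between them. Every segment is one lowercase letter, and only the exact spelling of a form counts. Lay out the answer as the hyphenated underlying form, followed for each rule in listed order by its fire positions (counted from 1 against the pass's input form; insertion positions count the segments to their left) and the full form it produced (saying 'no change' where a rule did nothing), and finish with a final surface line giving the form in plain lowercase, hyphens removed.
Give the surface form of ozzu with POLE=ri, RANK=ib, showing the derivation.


underlying: t-ozzu-kp
1. 0 -> i / C _ C: inserts after position(s) 3, 6: tozizukip
2. k -> g, p -> b, s -> z / V _ V: fires at position(s) 7: tozizugip
surface: tozizugip


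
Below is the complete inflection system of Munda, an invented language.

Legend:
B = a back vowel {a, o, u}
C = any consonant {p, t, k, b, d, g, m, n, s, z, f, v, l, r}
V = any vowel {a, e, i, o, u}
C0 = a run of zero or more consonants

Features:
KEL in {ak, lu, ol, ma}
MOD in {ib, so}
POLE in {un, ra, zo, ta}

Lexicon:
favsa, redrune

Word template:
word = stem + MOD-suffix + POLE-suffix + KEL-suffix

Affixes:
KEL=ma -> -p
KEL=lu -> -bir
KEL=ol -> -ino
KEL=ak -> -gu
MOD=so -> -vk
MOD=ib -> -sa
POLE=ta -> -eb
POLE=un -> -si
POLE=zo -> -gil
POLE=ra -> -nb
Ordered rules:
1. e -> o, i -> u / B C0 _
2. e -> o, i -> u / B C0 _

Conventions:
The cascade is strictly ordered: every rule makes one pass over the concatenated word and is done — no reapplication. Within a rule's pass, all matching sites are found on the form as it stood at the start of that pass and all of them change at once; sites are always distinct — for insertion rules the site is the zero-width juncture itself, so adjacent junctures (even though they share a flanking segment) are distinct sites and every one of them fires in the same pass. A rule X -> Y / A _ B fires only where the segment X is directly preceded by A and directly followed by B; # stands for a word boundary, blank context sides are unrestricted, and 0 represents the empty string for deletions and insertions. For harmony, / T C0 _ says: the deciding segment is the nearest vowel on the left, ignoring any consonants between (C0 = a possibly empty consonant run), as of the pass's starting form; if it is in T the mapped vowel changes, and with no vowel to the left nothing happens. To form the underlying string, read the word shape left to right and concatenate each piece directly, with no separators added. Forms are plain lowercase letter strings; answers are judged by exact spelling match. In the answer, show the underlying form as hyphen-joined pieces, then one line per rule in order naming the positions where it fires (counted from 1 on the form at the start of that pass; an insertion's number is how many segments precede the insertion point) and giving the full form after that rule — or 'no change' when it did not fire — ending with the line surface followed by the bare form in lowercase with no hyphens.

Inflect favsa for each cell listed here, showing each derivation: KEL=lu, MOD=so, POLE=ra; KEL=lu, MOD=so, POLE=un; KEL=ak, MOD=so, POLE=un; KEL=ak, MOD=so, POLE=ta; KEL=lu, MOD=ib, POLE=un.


cell KEL=lu, MOD=so, POLE=ra:
underlying: favsa-vk-nb-bir
1. e -> o, i -> u / B C0 _: fires at position(s) 11: favsavknbbur
2. e -> o, i -> u / B C0 _: no change
surface: favsavknbbur

cell KEL=lu, MOD=so, POLE=un:
underlying: favsa-vk-si-bir
1. e -> o, i -> u / B C0 _: fires at position(s) 9: favsavksubir
2. e -> o, i -> u / B C0 _: fires at position(s) 11: favsavksubur
surface: favsavksubur

cell KEL=ak, MOD=so, POLE=un:
underlying: favsa-vk-si-gu
1. e -> o, i -> u / B C0 _: fires at position(s) 9: favsavksugu
2. e -> o, i -> u / B C0 _: no change
surface: favsavksugu

cell KEL=ak, MOD=so, POLE=ta:
underlying: favsa-vk-eb-gu
1. e -> o, i -> u / B C0 _: fires at position(s) 8: favsavkobgu
2. e -> o, i -> u / B C0 _: no change
surface: favsavkobgu

cell KEL=lu, MOD=ib, POLE=un:
underlying: favsa-sa-si-bir
1. e -> o, i -> u / B C0 _: fires at position(s) 9: favsasasubir
2. e -> o, i -> u / B C0 _: fires at position(s) 11: favsasasubur
surface: favsasasubur


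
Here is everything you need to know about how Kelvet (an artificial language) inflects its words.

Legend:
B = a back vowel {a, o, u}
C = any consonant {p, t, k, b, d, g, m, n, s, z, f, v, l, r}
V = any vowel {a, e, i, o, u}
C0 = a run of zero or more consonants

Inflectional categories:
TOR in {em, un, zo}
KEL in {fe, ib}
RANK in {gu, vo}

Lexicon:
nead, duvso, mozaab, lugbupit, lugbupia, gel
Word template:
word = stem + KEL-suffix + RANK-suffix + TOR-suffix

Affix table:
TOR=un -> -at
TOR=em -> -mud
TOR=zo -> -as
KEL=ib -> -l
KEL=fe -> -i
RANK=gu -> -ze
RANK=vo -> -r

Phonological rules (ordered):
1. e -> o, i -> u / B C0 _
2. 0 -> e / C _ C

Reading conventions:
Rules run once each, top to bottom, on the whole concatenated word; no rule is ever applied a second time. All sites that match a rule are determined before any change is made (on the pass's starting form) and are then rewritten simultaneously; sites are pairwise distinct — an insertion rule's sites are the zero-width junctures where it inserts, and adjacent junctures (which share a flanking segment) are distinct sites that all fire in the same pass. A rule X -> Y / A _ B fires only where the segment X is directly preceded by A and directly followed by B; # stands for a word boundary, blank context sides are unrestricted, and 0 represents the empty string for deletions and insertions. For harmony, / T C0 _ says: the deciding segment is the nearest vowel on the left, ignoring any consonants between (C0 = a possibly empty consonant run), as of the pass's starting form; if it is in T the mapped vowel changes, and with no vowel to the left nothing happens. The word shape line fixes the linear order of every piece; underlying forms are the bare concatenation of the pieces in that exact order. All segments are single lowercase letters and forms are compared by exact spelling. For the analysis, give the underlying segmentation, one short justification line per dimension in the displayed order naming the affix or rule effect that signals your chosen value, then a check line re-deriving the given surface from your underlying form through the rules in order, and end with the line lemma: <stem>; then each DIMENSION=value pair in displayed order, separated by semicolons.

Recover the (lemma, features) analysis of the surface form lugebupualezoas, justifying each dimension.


underlying: lugbupia-l-ze-as
TOR=zo - signalled by the affix -as
KEL=ib - signalled by the affix -l
RANK=gu - signalled by the affix -ze
check: lugbupialzeas -> lugbupualzoas -> lugebupualezoas
lemma: lugbupia; TOR=zo; KEL=ib; RANK=gu


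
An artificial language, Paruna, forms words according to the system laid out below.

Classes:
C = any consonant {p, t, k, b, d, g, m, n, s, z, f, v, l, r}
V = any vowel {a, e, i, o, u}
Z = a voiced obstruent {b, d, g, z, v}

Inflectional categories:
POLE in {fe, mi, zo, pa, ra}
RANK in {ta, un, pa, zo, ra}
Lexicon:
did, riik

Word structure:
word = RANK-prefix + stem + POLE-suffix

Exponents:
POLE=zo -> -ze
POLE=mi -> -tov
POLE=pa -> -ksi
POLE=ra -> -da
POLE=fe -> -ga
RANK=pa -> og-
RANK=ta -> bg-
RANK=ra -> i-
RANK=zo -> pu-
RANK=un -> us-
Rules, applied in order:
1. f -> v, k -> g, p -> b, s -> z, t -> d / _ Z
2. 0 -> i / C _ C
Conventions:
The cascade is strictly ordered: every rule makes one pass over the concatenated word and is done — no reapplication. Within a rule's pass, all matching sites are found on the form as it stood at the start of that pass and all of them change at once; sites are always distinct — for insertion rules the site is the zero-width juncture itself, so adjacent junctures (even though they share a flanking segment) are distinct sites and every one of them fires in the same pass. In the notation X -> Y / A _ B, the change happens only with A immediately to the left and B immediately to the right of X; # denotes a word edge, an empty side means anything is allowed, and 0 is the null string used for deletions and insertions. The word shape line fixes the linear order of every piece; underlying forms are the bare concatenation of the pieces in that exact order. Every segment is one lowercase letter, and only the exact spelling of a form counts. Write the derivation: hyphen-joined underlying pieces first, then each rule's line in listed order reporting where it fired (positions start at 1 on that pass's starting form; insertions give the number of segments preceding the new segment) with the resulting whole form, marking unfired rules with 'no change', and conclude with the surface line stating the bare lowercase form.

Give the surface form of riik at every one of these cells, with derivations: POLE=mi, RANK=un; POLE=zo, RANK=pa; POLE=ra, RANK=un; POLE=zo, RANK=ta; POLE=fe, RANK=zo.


cell POLE=mi, RANK=un:
underlying: us-riik-tov
1. f -> v, k -> g, p -> b, s -> z, t -> d / _ Z: no change
2. 0 -> i / C _ C: inserts after position(s) 2, 6: usiriikitov
surface: usiriikitov

cell POLE=zo, RANK=pa:
underlying: og-riik-ze
1. f -> v, k -> g, p -> b, s -> z, t -> d / _ Z: fires at position(s) 6: ogriigze
2. 0 -> i / C _ C: inserts after position(s) 2, 6: ogiriigize
surface: ogiriigize

cell POLE=ra, RANK=un:
underlying: us-riik-da
1. f -> v, k -> g, p -> b, s -> z, t -> d / _ Z: fires at position(s) 6: usriigda
2. 0 -> i / C _ C: inserts after position(s) 2, 6: usiriigida
surface: usiriigida

cell POLE=zo, RANK=ta:
underlying: bg-riik-ze
1. f -> v, k -> g, p -> b, s -> z, t -> d / _ Z: fires at position(s) 6: bgriigze
2. 0 -> i / C _ C: inserts after position(s) 1, 2, 6: bigiriigize
surface: bigiriigize

cell POLE=fe, RANK=zo:
underlying: pu-riik-ga
1. f -> v, k -> g, p -> b, s -> z, t -> d / _ Z: fires at position(s) 6: puriigga
2. 0 -> i / C _ C: inserts after position(s) 6: puriigiga
surface: puriigiga


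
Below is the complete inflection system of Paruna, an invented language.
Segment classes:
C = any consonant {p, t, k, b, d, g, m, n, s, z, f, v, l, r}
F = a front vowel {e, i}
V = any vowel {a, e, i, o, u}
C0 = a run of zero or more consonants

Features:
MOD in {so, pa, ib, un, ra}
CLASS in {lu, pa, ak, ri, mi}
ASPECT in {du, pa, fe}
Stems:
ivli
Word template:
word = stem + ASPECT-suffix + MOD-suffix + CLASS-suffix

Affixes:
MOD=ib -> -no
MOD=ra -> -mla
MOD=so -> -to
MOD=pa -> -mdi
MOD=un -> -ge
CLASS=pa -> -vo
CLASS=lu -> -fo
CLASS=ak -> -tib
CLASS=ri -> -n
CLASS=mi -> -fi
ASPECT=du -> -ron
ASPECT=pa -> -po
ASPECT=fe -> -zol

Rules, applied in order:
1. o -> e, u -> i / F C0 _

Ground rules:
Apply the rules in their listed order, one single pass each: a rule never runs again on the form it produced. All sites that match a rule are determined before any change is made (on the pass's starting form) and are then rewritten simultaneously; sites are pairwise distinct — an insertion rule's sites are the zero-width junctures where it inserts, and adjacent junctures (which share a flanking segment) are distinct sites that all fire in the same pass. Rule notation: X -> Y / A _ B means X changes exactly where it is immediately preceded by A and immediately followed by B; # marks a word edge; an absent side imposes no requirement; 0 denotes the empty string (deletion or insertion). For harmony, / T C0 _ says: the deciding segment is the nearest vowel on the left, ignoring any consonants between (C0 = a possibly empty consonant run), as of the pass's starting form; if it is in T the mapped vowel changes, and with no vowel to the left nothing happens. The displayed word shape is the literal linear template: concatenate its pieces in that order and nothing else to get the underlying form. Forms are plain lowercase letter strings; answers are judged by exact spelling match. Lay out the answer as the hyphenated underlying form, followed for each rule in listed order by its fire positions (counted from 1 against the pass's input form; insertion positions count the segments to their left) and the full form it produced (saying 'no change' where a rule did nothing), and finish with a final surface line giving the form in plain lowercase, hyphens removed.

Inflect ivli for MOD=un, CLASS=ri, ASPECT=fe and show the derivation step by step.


underlying: ivli-zol-ge-n
1. o -> e, u -> i / F C0 _: fires at position(s) 6: ivlizelgen
surface: ivlizelgen


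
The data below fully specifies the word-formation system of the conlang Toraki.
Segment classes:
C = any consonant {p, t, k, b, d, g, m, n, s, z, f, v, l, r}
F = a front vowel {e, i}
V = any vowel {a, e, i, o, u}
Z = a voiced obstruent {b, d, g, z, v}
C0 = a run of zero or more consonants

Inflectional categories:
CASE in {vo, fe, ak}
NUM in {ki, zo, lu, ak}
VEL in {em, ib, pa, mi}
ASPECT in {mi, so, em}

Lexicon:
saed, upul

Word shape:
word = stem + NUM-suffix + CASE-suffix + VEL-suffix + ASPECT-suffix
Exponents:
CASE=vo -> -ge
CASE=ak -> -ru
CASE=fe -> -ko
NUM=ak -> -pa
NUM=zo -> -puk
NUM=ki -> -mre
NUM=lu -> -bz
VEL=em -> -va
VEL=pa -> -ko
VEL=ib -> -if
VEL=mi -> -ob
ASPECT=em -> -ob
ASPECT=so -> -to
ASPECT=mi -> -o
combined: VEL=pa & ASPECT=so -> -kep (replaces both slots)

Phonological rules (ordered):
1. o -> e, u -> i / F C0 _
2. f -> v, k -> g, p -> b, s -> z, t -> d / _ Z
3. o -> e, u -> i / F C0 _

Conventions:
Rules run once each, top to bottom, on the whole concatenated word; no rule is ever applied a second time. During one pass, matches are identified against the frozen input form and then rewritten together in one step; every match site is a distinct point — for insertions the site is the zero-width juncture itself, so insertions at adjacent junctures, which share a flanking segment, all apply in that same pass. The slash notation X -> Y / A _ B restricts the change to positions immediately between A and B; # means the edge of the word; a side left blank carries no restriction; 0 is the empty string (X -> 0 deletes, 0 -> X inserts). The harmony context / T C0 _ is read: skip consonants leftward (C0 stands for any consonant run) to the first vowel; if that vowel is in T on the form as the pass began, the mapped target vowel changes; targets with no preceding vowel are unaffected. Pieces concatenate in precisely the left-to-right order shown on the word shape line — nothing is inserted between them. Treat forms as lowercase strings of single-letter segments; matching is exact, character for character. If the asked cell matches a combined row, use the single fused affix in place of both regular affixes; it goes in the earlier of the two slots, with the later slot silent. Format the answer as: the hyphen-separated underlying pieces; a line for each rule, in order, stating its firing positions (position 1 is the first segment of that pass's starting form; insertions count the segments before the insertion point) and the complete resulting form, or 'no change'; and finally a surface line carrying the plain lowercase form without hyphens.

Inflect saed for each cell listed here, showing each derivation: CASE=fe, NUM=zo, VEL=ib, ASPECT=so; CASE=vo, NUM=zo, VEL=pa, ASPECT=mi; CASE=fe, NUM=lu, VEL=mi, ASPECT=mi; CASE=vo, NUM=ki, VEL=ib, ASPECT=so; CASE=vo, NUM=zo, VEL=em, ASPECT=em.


cell CASE=fe, NUM=zo, VEL=ib, ASPECT=so:
underlying: saed-puk-ko-if-to
1. o -> e, u -> i / F C0 _: fires at position(s) 6, 13: saedpikkoifte
2. f -> v, k -> g, p -> b, s -> z, t -> d / _ Z: no change
3. o -> e, u -> i / F C0 _: fires at position(s) 9: saedpikkeifte
surface: saedpikkeifte

cell CASE=vo, NUM=zo, VEL=pa, ASPECT=mi:
underlying: saed-puk-ge-ko-o
1. o -> e, u -> i / F C0 _: fires at position(s) 6, 11: saedpikgekeo
2. f -> v, k -> g, p -> b, s -> z, t -> d / _ Z: fires at position(s) 7: saedpiggekeo
3. o -> e, u -> i / F C0 _: fires at position(s) 12: saedpiggekee
surface: saedpiggekee

cell CASE=fe, NUM=lu, VEL=mi, ASPECT=mi:
underlying: saed-bz-ko-ob-o
1. o -> e, u -> i / F C0 _: fires at position(s) 8: saedbzkeobo
2. f -> v, k -> g, p -> b, s -> z, t -> d / _ Z: no change
3. o -> e, u -> i / F C0 _: fires at position(s) 9: saedbzkeebo
surface: saedbzkeebo

cell CASE=vo, NUM=ki, VEL=ib, ASPECT=so:
underlying: saed-mre-ge-if-to
1. o -> e, u -> i / F C0 _: fires at position(s) 13: saedmregeifte
2. f -> v, k -> g, p -> b, s -> z, t -> d / _ Z: no change
3. o -> e, u -> i / F C0 _: no change
surface: saedmregeifte

cell CASE=vo, NUM=zo, VEL=em, ASPECT=em:
underlying: saed-puk-ge-va-ob
1. o -> e, u -> i / F C0 _: fires at position(s) 6: saedpikgevaob
2. f -> v, k -> g, p -> b, s -> z, t -> d / _ Z: fires at position(s) 7: saedpiggevaob
3. o -> e, u -> i / F C0 _: no change
surface: saedpiggevaob


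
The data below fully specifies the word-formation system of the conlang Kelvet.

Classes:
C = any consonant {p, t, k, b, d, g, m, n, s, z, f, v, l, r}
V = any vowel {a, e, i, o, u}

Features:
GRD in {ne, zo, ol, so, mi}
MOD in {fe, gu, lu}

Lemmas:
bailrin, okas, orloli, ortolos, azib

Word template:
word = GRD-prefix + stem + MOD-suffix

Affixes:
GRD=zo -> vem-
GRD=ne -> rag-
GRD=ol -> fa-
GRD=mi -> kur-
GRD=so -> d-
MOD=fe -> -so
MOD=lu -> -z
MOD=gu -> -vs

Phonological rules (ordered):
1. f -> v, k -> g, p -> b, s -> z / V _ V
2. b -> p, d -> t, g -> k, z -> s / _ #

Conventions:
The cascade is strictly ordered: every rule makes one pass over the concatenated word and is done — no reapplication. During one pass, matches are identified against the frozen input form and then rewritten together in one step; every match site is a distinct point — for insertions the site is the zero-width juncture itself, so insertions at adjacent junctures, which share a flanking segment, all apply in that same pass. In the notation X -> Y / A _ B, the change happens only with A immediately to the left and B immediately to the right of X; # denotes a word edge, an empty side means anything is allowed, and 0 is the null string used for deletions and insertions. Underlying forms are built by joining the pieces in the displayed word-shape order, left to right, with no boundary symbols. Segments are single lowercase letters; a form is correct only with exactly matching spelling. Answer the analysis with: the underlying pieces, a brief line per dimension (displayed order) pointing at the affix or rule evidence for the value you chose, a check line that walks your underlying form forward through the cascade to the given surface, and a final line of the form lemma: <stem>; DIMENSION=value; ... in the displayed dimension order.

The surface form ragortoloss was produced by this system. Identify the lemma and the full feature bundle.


underlying: rag-ortolos-z
GRD=ne - signalled by the affix rag-
MOD=lu - signalled by the affix -z
check: ragortolosz -> ragortolosz -> ragortoloss
lemma: ortolos; GRD=ne; MOD=lu


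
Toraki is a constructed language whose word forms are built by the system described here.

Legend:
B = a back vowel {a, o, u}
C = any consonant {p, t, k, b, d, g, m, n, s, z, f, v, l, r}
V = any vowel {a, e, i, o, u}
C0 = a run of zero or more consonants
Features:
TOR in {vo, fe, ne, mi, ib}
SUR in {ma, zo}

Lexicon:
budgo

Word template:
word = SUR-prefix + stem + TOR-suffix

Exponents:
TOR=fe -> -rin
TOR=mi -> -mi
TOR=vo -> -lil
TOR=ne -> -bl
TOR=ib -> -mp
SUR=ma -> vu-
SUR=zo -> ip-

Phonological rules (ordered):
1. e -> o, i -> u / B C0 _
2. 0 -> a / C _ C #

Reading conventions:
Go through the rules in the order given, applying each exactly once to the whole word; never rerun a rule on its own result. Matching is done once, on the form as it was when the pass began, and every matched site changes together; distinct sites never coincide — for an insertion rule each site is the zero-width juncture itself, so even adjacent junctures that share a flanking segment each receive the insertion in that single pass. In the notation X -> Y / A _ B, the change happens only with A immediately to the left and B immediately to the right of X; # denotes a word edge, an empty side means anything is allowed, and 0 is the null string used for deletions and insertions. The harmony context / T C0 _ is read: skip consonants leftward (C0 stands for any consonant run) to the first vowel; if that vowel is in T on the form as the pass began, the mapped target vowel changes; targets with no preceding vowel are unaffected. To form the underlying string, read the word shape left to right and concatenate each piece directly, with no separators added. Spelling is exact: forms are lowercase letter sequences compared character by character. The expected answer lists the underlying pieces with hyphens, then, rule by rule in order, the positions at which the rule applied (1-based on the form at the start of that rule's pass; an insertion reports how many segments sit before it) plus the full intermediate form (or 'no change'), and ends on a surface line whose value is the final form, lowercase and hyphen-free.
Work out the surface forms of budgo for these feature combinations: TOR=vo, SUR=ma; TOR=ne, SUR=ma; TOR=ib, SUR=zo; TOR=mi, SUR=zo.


cell TOR=vo, SUR=ma:
underlying: vu-budgo-lil
1. e -> o, i -> u / B C0 _: fires at position(s) 9: vubudgolul
2. 0 -> a / C _ C #: no change
surface: vubudgolul

cell TOR=ne, SUR=ma:
underlying: vu-budgo-bl
1. e -> o, i -> u / B C0 _: no change
2. 0 -> a / C _ C #: inserts after position(s) 8: vubudgobal
surface: vubudgobal

cell TOR=ib, SUR=zo:
underlying: ip-budgo-mp
1. e -> o, i -> u / B C0 _: no change
2. 0 -> a / C _ C #: inserts after position(s) 8: ipbudgomap
surface: ipbudgomap

cell TOR=mi, SUR=zo:
underlying: ip-budgo-mi
1. e -> o, i -> u / B C0 _: fires at position(s) 9: ipbudgomu
2. 0 -> a / C _ C #: no change
surface: ipbudgomu


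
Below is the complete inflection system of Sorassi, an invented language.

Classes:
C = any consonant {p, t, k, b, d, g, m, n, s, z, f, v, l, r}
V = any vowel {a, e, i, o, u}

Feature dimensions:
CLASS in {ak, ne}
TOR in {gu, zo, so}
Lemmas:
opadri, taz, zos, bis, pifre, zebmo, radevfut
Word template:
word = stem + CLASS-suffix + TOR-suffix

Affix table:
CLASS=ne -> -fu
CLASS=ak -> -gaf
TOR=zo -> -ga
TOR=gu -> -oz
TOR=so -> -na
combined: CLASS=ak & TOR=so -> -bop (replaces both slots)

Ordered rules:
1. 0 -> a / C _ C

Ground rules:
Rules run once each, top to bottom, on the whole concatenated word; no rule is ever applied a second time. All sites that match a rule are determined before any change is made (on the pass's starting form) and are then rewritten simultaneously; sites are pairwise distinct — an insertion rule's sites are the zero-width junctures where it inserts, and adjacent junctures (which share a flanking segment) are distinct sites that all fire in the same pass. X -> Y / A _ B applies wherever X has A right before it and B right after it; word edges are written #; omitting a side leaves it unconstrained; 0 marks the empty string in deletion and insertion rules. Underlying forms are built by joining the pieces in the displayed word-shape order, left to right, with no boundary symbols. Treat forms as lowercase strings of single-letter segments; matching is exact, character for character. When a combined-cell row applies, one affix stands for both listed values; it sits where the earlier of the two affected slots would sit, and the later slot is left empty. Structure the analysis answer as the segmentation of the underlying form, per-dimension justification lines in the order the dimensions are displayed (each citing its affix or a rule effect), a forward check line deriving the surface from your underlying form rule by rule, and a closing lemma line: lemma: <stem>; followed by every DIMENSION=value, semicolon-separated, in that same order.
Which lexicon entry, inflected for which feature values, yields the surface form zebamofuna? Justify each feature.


underlying: zebmo-fu-na
CLASS=ne - signalled by the affix -fu
TOR=so - signalled by the affix -na
check: zebmofuna -> zebamofuna
lemma: zebmo; CLASS=ne; TOR=so


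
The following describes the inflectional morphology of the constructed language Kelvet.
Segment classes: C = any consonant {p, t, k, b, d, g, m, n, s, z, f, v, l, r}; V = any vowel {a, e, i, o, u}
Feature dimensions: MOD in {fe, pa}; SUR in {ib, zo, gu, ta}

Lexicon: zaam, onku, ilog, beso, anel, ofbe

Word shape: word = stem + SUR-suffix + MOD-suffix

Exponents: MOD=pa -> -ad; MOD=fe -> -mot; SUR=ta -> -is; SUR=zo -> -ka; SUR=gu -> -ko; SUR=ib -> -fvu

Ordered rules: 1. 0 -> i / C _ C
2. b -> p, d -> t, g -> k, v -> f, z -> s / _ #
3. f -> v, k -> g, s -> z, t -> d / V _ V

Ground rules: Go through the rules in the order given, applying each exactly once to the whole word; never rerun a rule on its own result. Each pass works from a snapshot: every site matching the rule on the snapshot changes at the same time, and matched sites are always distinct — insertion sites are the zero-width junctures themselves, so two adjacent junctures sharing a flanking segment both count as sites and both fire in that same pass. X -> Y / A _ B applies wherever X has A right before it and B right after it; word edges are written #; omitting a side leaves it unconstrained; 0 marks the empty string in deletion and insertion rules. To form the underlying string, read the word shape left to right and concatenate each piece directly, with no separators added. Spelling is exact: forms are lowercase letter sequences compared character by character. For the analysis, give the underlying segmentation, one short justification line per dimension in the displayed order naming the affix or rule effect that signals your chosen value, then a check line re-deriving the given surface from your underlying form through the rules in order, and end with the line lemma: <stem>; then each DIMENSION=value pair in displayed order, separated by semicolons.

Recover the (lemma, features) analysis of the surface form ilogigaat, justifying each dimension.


underlying: ilog-ka-ad
MOD=pa - signalled by the affix -ad
SUR=zo - signalled by the affix -ka
check: ilogkaad -> ilogikaad -> ilogikaat -> ilogigaat
lemma: ilog; MOD=pa; SUR=zo
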